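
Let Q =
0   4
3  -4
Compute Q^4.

Q^2 = [[12, -16], [-12, 28]]
Q^3 = [[-48, 112], [84, -160]]
Q^4 = [[336, -640], [-480, 976]]

[[336, -640], [-480, 976]]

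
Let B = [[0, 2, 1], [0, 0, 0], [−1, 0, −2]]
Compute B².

[[−1, 0, −2], [0, 0, 0], [2, −2, 3]]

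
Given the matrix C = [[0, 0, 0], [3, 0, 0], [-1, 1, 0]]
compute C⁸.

[[0, 0, 0], [0, 0, 0], [0, 0, 0]]

C is strictly triangular, hence nilpotent: C³ = 0, so C⁸ = 0.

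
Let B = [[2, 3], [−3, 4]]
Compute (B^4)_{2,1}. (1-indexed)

B^2 = [[−5, 18], [−18, 7]]
B^3 = [[−64, 57], [−57, −26]]
B^4 = [[−299, 36], [−36, −275]]

−36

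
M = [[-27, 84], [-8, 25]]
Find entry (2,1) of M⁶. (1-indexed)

1456

tr M = -2 and det M = -3, so the characteristic polynomial is λ² − (-2)λ + (-3) with roots 1 and -3.
Eigenvectors give P = [[3, 7], [1, 2]] with P⁻¹ = [[-2, 7], [1, -3]], and M = P·diag(1, -3)·P⁻¹.
Then M⁶ = P·diag(1, 729)·P⁻¹ = [[3, 5103], [1, 1458]] · [[-2, 7], [1, -3]] = [[5097, -15288], [1456, -4367]].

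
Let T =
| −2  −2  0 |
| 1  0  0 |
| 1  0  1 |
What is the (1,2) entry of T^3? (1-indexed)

T^2 = [[2, 4, 0], [−2, −2, 0], [−1, −2, 1]]
T^3 = [[0, −4, 0], [2, 4, 0], [1, 2, 1]]

−4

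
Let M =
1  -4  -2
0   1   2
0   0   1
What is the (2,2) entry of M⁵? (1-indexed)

M = I + N where N = [[0, -4, -2], [0, 0, 2], [0, 0, 0]] is strictly upper-triangular, so N³ = 0.
(I + N)⁵ = I + 5·N + 10·N² = [[1, -20, -90], [0, 1, 10], [0, 0, 1]].

1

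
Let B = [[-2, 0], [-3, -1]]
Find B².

[[4, 0], [9, 1]]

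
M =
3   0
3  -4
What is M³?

M² = [[9, 0], [-3, 16]]
M³ = [[27, 0], [39, -64]]

[[27, 0], [39, -64]]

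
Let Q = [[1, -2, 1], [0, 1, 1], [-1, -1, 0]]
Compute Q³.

[[1, -4, -5], [-2, 1, -1], [1, 5, 0]]

Q² = [[0, -5, -1], [-1, 0, 1], [-1, 1, -2]]
Q³ = [[1, -4, -5], [-2, 1, -1], [1, 5, 0]]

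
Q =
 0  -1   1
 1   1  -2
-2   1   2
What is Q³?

[[-8, 7, 5], [8, -12, -1], [5, 8, -13]]

Q² = [[-3, 0, 4], [5, -2, -5], [-3, 5, 0]]
Q³ = [[-8, 7, 5], [8, -12, -1], [5, 8, -13]]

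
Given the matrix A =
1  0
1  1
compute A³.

[[1, 0], [3, 1]]

A = I + N where N = [[0, 0], [1, 0]] is strictly lower-triangular, so N² = 0.
(I + N)³ = I + 3·N = [[1, 0], [3, 1]].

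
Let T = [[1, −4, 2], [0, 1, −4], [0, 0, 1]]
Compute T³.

T = I + N where N = [[0, −4, 2], [0, 0, −4], [0, 0, 0]] is strictly upper-triangular, so N³ = 0.
(I + N)³ = I + 3·N + 3·N² = [[1, −12, 54], [0, 1, −12], [0, 0, 1]].

[[1, −12, 54], [0, 1, −12], [0, 0, 1]]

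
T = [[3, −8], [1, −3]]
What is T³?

T² = I (check: tr T = 0 and det T = −1), so T³ = T since 3 is odd.

[[3, −8], [1, −3]]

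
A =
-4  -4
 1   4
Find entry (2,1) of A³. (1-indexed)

A² = [[12, 0], [0, 12]]
A³ = [[-48, -48], [12, 48]]

12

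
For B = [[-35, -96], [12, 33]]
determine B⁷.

[[-19691, -52512], [6564, 17505]]

tr B = -2 and det B = -3, so the characteristic polynomial is λ² − (-2)λ + (-3) with roots -3 and 1.
Eigenvectors give P = [[-3, -8], [1, 3]] with P⁻¹ = [[-3, -8], [1, 3]], and B = P·diag(-3, 1)·P⁻¹.
Then B⁷ = P·diag(-2187, 1)·P⁻¹ = [[6561, -8], [-2187, 3]] · [[-3, -8], [1, 3]] = [[-19691, -52512], [6564, 17505]].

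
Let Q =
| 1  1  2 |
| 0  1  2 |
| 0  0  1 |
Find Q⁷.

Q = I + N where N = [[0, 1, 2], [0, 0, 2], [0, 0, 0]] is strictly upper-triangular, so N³ = 0.
(I + N)⁷ = I + 7·N + 21·N² = [[1, 7, 56], [0, 1, 14], [0, 0, 1]].

[[1, 7, 56], [0, 1, 14], [0, 0, 1]]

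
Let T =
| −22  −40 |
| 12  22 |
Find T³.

[[−88, −160], [48, 88]]

tr T = 0 and det T = −4, so the characteristic polynomial is λ² − (0)λ + (−4) with roots −2 and 2.
Eigenvectors give P = [[−2, 5], [1, −3]] with P⁻¹ = [[−3, −5], [−1, −2]], and T = P·diag(−2, 2)·P⁻¹.
Then T³ = P·diag(−8, 8)·P⁻¹ = [[16, 40], [−8, −24]] · [[−3, −5], [−1, −2]] = [[−88, −160], [48, 88]].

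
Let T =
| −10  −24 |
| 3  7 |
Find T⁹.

[[−4600, −12264], [1533, 4087]]

tr T = −3 and det T = 2, so the characteristic polynomial is λ² − (−3)λ + (2) with roots −1 and −2.
Eigenvectors give P = [[−8, −3], [3, 1]] with P⁻¹ = [[1, 3], [−3, −8]], and T = P·diag(−1, −2)·P⁻¹.
Then T⁹ = P·diag(−1, −512)·P⁻¹ = [[8, 1536], [−3, −512]] · [[1, 3], [−3, −8]] = [[−4600, −12264], [1533, 4087]].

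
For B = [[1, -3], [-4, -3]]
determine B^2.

[[13, 6], [8, 21]]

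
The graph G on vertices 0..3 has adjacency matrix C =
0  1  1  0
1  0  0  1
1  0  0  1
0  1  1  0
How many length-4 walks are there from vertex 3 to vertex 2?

0

The number of length-4 walks from vertex 3 to vertex 2 is entry (3,2) of C^4, where C is the adjacency matrix.
C^2 = [[2, 0, 0, 2], [0, 2, 2, 0], [0, 2, 2, 0], [2, 0, 0, 2]]
C^3 = [[0, 4, 4, 0], [4, 0, 0, 4], [4, 0, 0, 4], [0, 4, 4, 0]]
C^4 = [[8, 0, 0, 8], [0, 8, 8, 0], [0, 8, 8, 0], [8, 0, 0, 8]]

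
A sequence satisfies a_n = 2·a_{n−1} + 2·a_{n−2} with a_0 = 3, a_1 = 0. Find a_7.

With companion matrix A = [[2, 2], [1, 0]], [a_n, a_{n−1}]ᵀ = A·[a_{n−1}, a_{n−2}]ᵀ, so [a_7, a_6]ᵀ = A^6·[a_1, a_0]ᵀ.
A^6 = [[328, 240], [120, 88]], giving [a_7, a_6]ᵀ = [[720], [264]].

720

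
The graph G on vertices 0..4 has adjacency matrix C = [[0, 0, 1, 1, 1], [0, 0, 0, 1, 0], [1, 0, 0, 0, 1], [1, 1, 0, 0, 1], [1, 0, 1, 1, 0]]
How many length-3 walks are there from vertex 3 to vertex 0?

The number of length-3 walks from vertex 3 to vertex 0 is entry (3,0) of C^3, where C is the adjacency matrix.
C^2 = [[3, 1, 1, 1, 2], [1, 1, 0, 0, 1], [1, 0, 2, 2, 1], [1, 0, 2, 3, 1], [2, 1, 1, 1, 3]]
C^3 = [[4, 1, 5, 6, 5], [1, 0, 2, 3, 1], [5, 2, 2, 2, 5], [6, 3, 2, 2, 6], [5, 1, 5, 6, 4]]

6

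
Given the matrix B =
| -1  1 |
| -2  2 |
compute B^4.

B² = B (a projection; rank 1, trace 1), so B^4 = B.

[[-1, 1], [-2, 2]]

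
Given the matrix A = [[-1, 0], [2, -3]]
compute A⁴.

[[1, 0], [-80, 81]]

tr A = -4 and det A = 3, so the characteristic polynomial is λ² − (-4)λ + (3) with roots -1 and -3.
Eigenvectors give P = [[-1, 0], [-1, 1]] with P⁻¹ = [[-1, 0], [-1, 1]], and A = P·diag(-1, -3)·P⁻¹.
Then A⁴ = P·diag(1, 81)·P⁻¹ = [[-1, 0], [-1, 81]] · [[-1, 0], [-1, 1]] = [[1, 0], [-80, 81]].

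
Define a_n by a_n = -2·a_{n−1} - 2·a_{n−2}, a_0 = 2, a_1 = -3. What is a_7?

With companion matrix M = [[-2, -2], [1, 0]], [a_n, a_{n−1}]ᵀ = M·[a_{n−1}, a_{n−2}]ᵀ, so [a_7, a_6]ᵀ = M^6·[a_1, a_0]ᵀ.
M^6 = [[-8, -16], [8, 8]], giving [a_7, a_6]ᵀ = [[-8], [-8]].

-8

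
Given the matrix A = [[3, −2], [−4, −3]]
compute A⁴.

[[289, 0], [0, 289]]

A² = [[17, 0], [0, 17]]
A³ = [[51, −34], [−68, −51]]
A⁴ = [[289, 0], [0, 289]]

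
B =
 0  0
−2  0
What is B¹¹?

[[0, 0], [0, 0]]

B is strictly triangular, hence nilpotent: B² = 0, so B¹¹ = 0.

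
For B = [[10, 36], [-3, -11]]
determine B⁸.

[[-764, -3060], [255, 1021]]

tr B = -1 and det B = -2, so the characteristic polynomial is λ² − (-1)λ + (-2) with roots 1 and -2.
Eigenvectors give P = [[4, -3], [-1, 1]] with P⁻¹ = [[1, 3], [1, 4]], and B = P·diag(1, -2)·P⁻¹.
Then B⁸ = P·diag(1, 256)·P⁻¹ = [[4, -768], [-1, 256]] · [[1, 3], [1, 4]] = [[-764, -3060], [255, 1021]].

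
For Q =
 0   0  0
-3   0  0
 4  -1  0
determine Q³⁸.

[[0, 0, 0], [0, 0, 0], [0, 0, 0]]

Q is strictly triangular, hence nilpotent: Q³ = 0, so Q³⁸ = 0.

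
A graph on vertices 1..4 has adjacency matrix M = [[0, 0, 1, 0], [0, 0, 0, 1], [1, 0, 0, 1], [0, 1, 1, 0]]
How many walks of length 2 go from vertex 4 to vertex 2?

0

The number of length-2 walks from vertex 4 to vertex 2 is entry (4,2) of M^2, where M is the adjacency matrix.
M^2 = [[1, 0, 0, 1], [0, 1, 1, 0], [0, 1, 2, 0], [1, 0, 0, 2]]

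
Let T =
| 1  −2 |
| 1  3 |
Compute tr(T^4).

−14

T^2 = [[−1, −8], [4, 7]]
T^3 = [[−9, −22], [11, 13]]
T^4 = [[−31, −48], [24, 17]]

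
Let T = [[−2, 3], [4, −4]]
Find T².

[[16, −18], [−24, 28]]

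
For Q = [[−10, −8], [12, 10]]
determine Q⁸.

tr Q = 0 and det Q = −4, so the characteristic polynomial is λ² − (0)λ + (−4) with roots 2 and −2.
Eigenvectors give P = [[−2, −1], [3, 1]] with P⁻¹ = [[1, 1], [−3, −2]], and Q = P·diag(2, −2)·P⁻¹.
Then Q⁸ = P·diag(256, 256)·P⁻¹ = [[−512, −256], [768, 256]] · [[1, 1], [−3, −2]] = [[256, 0], [0, 256]].

[[256, 0], [0, 256]]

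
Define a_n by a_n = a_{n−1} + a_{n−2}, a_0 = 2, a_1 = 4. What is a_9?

With companion matrix A = [[1, 1], [1, 0]], [a_n, a_{n−1}]ᵀ = A·[a_{n−1}, a_{n−2}]ᵀ, so [a_9, a_8]ᵀ = A^8·[a_1, a_0]ᵀ.
A^8 = [[34, 21], [21, 13]], giving [a_9, a_8]ᵀ = [[178], [110]].

178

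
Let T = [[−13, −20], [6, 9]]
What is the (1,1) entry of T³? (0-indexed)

129

tr T = −4 and det T = 3, so the characteristic polynomial is λ² − (−4)λ + (3) with roots −1 and −3.
Eigenvectors give P = [[5, 2], [−3, −1]] with P⁻¹ = [[−1, −2], [3, 5]], and T = P·diag(−1, −3)·P⁻¹.
Then T³ = P·diag(−1, −27)·P⁻¹ = [[−5, −54], [3, 27]] · [[−1, −2], [3, 5]] = [[−157, −260], [78, 129]].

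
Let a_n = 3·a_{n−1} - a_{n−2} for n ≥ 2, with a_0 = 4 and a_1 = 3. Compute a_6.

212

With companion matrix Q = [[3, -1], [1, 0]], [a_n, a_{n−1}]ᵀ = Q·[a_{n−1}, a_{n−2}]ᵀ, so [a_6, a_5]ᵀ = Q⁵·[a_1, a_0]ᵀ.
Q⁵ = [[144, -55], [55, -21]], giving [a_6, a_5]ᵀ = [[212], [81]].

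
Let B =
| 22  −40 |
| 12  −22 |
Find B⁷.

tr B = 0 and det B = −4, so the characteristic polynomial is λ² − (0)λ + (−4) with roots −2 and 2.
Eigenvectors give P = [[−5, 2], [−3, 1]] with P⁻¹ = [[1, −2], [3, −5]], and B = P·diag(−2, 2)·P⁻¹.
Then B⁷ = P·diag(−128, 128)·P⁻¹ = [[640, 256], [384, 128]] · [[1, −2], [3, −5]] = [[1408, −2560], [768, −1408]].

[[1408, −2560], [768, −1408]]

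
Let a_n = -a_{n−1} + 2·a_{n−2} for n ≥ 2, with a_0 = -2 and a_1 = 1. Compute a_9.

511

With companion matrix A = [[-1, 2], [1, 0]], [a_n, a_{n−1}]ᵀ = A·[a_{n−1}, a_{n−2}]ᵀ, so [a_9, a_8]ᵀ = A^8·[a_1, a_0]ᵀ.
A^8 = [[171, -170], [-85, 86]], giving [a_9, a_8]ᵀ = [[511], [-257]].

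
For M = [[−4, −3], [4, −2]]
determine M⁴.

[[−416, −72], [96, −368]]

M² = [[4, 18], [−24, −8]]
M³ = [[56, −48], [64, 88]]
M⁴ = [[−416, −72], [96, −368]]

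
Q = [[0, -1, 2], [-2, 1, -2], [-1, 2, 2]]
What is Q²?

[[0, 3, 6], [0, -1, -10], [-6, 7, -2]]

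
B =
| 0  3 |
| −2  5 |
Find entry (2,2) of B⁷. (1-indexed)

6305

tr B = 5 and det B = 6, so the characteristic polynomial is λ² − (5)λ + (6) with roots 3 and 2.
Eigenvectors give P = [[1, 3], [1, 2]] with P⁻¹ = [[−2, 3], [1, −1]], and B = P·diag(3, 2)·P⁻¹.
Then B⁷ = P·diag(2187, 128)·P⁻¹ = [[2187, 384], [2187, 256]] · [[−2, 3], [1, −1]] = [[−3990, 6177], [−4118, 6305]].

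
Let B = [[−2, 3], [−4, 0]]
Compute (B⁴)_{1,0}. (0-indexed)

−160

B² = [[−8, −6], [8, −12]]
B³ = [[40, −24], [32, 24]]
B⁴ = [[16, 120], [−160, 96]]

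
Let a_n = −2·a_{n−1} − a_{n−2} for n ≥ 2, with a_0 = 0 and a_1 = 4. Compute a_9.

36

With companion matrix T = [[−2, −1], [1, 0]], [a_n, a_{n−1}]ᵀ = T·[a_{n−1}, a_{n−2}]ᵀ, so [a_9, a_8]ᵀ = T⁸·[a_1, a_0]ᵀ.
T⁸ = [[9, 8], [−8, −7]], giving [a_9, a_8]ᵀ = [[36], [−32]].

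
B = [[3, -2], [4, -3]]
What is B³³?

B² = I (check: tr B = 0 and det B = -1), so B³³ = B since 33 is odd.

[[3, -2], [4, -3]]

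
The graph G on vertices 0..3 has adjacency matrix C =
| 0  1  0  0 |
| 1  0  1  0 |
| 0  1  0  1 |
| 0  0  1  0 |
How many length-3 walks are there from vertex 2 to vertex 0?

0

The number of length-3 walks from vertex 2 to vertex 0 is entry (2,0) of C^3, where C is the adjacency matrix.
C^2 = [[1, 0, 1, 0], [0, 2, 0, 1], [1, 0, 2, 0], [0, 1, 0, 1]]
C^3 = [[0, 2, 0, 1], [2, 0, 3, 0], [0, 3, 0, 2], [1, 0, 2, 0]]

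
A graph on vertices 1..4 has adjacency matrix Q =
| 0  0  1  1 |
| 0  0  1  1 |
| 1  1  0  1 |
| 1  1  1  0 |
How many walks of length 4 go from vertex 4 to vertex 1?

The number of length-4 walks from vertex 4 to vertex 1 is entry (4,1) of Q⁴, where Q is the adjacency matrix.
Q² = [[2, 2, 1, 1], [2, 2, 1, 1], [1, 1, 3, 2], [1, 1, 2, 3]]
Q³ = [[2, 2, 5, 5], [2, 2, 5, 5], [5, 5, 4, 5], [5, 5, 5, 4]]
Q⁴ = [[10, 10, 9, 9], [10, 10, 9, 9], [9, 9, 15, 14], [9, 9, 14, 15]]

9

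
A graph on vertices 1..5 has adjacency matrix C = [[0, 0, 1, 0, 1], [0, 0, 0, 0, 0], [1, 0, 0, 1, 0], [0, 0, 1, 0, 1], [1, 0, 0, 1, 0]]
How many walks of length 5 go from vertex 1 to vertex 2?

0

The number of length-5 walks from vertex 1 to vertex 2 is entry (1,2) of C^5, where C is the adjacency matrix.
C^2 = [[2, 0, 0, 2, 0], [0, 0, 0, 0, 0], [0, 0, 2, 0, 2], [2, 0, 0, 2, 0], [0, 0, 2, 0, 2]]
C^3 = [[0, 0, 4, 0, 4], [0, 0, 0, 0, 0], [4, 0, 0, 4, 0], [0, 0, 4, 0, 4], [4, 0, 0, 4, 0]]
C^4 = [[8, 0, 0, 8, 0], [0, 0, 0, 0, 0], [0, 0, 8, 0, 8], [8, 0, 0, 8, 0], [0, 0, 8, 0, 8]]
C^5 = [[0, 0, 16, 0, 16], [0, 0, 0, 0, 0], [16, 0, 0, 16, 0], [0, 0, 16, 0, 16], [16, 0, 0, 16, 0]]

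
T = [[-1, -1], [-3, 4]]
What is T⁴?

[[43, -69], [-207, 388]]

T² = [[4, -3], [-9, 19]]
T³ = [[5, -16], [-48, 85]]
T⁴ = [[43, -69], [-207, 388]]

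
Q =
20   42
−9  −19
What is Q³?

[[62, 126], [−27, −55]]

tr Q = 1 and det Q = −2, so the characteristic polynomial is λ² − (1)λ + (−2) with roots −1 and 2.
Eigenvectors give P = [[−2, 7], [1, −3]] with P⁻¹ = [[3, 7], [1, 2]], and Q = P·diag(−1, 2)·P⁻¹.
Then Q³ = P·diag(−1, 8)·P⁻¹ = [[2, 56], [−1, −24]] · [[3, 7], [1, 2]] = [[62, 126], [−27, −55]].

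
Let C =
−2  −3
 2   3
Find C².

[[−2, −3], [2, 3]]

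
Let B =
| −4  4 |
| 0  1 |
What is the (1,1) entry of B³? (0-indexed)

B² = [[16, −12], [0, 1]]
B³ = [[−64, 52], [0, 1]]

1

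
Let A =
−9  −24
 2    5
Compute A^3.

[[−105, −312], [26, 77]]

tr A = −4 and det A = 3, so the characteristic polynomial is λ² − (−4)λ + (3) with roots −3 and −1.
Eigenvectors give P = [[4, −3], [−1, 1]] with P⁻¹ = [[1, 3], [1, 4]], and A = P·diag(−3, −1)·P⁻¹.
Then A^3 = P·diag(−27, −1)·P⁻¹ = [[−108, 3], [27, −1]] · [[1, 3], [1, 4]] = [[−105, −312], [26, 77]].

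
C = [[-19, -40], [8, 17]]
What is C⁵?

[[-1219, -2440], [488, 977]]

tr C = -2 and det C = -3, so the characteristic polynomial is λ² − (-2)λ + (-3) with roots 1 and -3.
Eigenvectors give P = [[2, -5], [-1, 2]] with P⁻¹ = [[-2, -5], [-1, -2]], and C = P·diag(1, -3)·P⁻¹.
Then C⁵ = P·diag(1, -243)·P⁻¹ = [[2, 1215], [-1, -486]] · [[-2, -5], [-1, -2]] = [[-1219, -2440], [488, 977]].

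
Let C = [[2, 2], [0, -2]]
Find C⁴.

C² = [[4, 0], [0, 4]]
C³ = [[8, 8], [0, -8]]
C⁴ = [[16, 0], [0, 16]]

[[16, 0], [0, 16]]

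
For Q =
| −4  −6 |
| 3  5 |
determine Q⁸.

tr Q = 1 and det Q = −2, so the characteristic polynomial is λ² − (1)λ + (−2) with roots 2 and −1.
Eigenvectors give P = [[1, −2], [−1, 1]] with P⁻¹ = [[−1, −2], [−1, −1]], and Q = P·diag(2, −1)·P⁻¹.
Then Q⁸ = P·diag(256, 1)·P⁻¹ = [[256, −2], [−256, 1]] · [[−1, −2], [−1, −1]] = [[−254, −510], [255, 511]].

[[−254, −510], [255, 511]]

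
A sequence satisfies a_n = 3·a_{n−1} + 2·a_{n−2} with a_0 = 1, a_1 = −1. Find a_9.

With companion matrix Q = [[3, 2], [1, 0]], [a_n, a_{n−1}]ᵀ = Q·[a_{n−1}, a_{n−2}]ᵀ, so [a_9, a_8]ᵀ = Q⁸·[a_1, a_0]ᵀ.
Q⁸ = [[22363, 12558], [6279, 3526]], giving [a_9, a_8]ᵀ = [[−9805], [−2753]].

−9805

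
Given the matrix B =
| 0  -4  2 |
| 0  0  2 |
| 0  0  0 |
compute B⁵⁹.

[[0, 0, 0], [0, 0, 0], [0, 0, 0]]

B is strictly triangular, hence nilpotent: B³ = 0, so B⁵⁹ = 0.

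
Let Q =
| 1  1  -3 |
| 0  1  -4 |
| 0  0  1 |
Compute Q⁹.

Q = I + N where N = [[0, 1, -3], [0, 0, -4], [0, 0, 0]] is strictly upper-triangular, so N³ = 0.
(I + N)⁹ = I + 9·N + 36·N² = [[1, 9, -171], [0, 1, -36], [0, 0, 1]].

[[1, 9, -171], [0, 1, -36], [0, 0, 1]]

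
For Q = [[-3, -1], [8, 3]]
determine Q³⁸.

Q² = I (check: tr Q = 0 and det Q = -1), so Q³⁸ = I since 38 is even.

[[1, 0], [0, 1]]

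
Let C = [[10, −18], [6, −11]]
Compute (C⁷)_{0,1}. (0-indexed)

−774

tr C = −1 and det C = −2, so the characteristic polynomial is λ² − (−1)λ + (−2) with roots −2 and 1.
Eigenvectors give P = [[−3, 2], [−2, 1]] with P⁻¹ = [[1, −2], [2, −3]], and C = P·diag(−2, 1)·P⁻¹.
Then C⁷ = P·diag(−128, 1)·P⁻¹ = [[384, 2], [256, 1]] · [[1, −2], [2, −3]] = [[388, −774], [258, −515]].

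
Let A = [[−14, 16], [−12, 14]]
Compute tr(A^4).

tr A = 0 and det A = −4, so the characteristic polynomial is λ² − (0)λ + (−4) with roots 2 and −2.
Eigenvectors give P = [[1, 4], [1, 3]] with P⁻¹ = [[−3, 4], [1, −1]], and A = P·diag(2, −2)·P⁻¹.
Then A^4 = P·diag(16, 16)·P⁻¹ = [[16, 64], [16, 48]] · [[−3, 4], [1, −1]] = [[16, 0], [0, 16]].

32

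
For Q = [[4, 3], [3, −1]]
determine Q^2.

[[25, 9], [9, 10]]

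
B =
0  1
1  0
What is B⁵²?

B² = I (check: tr B = 0 and det B = -1), so B⁵² = I since 52 is even.

[[1, 0], [0, 1]]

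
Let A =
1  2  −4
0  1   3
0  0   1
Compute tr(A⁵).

A = I + N where N = [[0, 2, −4], [0, 0, 3], [0, 0, 0]] is strictly upper-triangular, so N³ = 0.
(I + N)⁵ = I + 5·N + 10·N² = [[1, 10, 40], [0, 1, 15], [0, 0, 1]].

3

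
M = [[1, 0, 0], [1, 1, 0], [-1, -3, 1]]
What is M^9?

M = I + N where N = [[0, 0, 0], [1, 0, 0], [-1, -3, 0]] is strictly lower-triangular, so N^3 = 0.
(I + N)^9 = I + 9·N + 36·N^2 = [[1, 0, 0], [9, 1, 0], [-117, -27, 1]].

[[1, 0, 0], [9, 1, 0], [-117, -27, 1]]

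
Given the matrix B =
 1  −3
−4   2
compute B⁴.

B² = [[13, −9], [−12, 16]]
B³ = [[49, −57], [−76, 68]]
B⁴ = [[277, −261], [−348, 364]]

[[277, −261], [−348, 364]]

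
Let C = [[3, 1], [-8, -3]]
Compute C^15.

C² = I (check: tr C = 0 and det C = -1), so C^15 = C since 15 is odd.

[[3, 1], [-8, -3]]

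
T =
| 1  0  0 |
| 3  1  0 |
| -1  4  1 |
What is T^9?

[[1, 0, 0], [27, 1, 0], [423, 36, 1]]

T = I + N where N = [[0, 0, 0], [3, 0, 0], [-1, 4, 0]] is strictly lower-triangular, so N^3 = 0.
(I + N)^9 = I + 9·N + 36·N^2 = [[1, 0, 0], [27, 1, 0], [423, 36, 1]].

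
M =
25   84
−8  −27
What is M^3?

[[169, 588], [−56, −195]]

tr M = −2 and det M = −3, so the characteristic polynomial is λ² − (−2)λ + (−3) with roots 1 and −3.
Eigenvectors give P = [[7, −3], [−2, 1]] with P⁻¹ = [[1, 3], [2, 7]], and M = P·diag(1, −3)·P⁻¹.
Then M^3 = P·diag(1, −27)·P⁻¹ = [[7, 81], [−2, −27]] · [[1, 3], [2, 7]] = [[169, 588], [−56, −195]].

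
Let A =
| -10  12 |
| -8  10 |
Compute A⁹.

[[-2560, 3072], [-2048, 2560]]

tr A = 0 and det A = -4, so the characteristic polynomial is λ² − (0)λ + (-4) with roots 2 and -2.
Eigenvectors give P = [[1, 3], [1, 2]] with P⁻¹ = [[-2, 3], [1, -1]], and A = P·diag(2, -2)·P⁻¹.
Then A⁹ = P·diag(512, -512)·P⁻¹ = [[512, -1536], [512, -1024]] · [[-2, 3], [1, -1]] = [[-2560, 3072], [-2048, 2560]].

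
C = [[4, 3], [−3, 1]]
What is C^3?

[[−17, 36], [−36, −53]]

C^2 = [[7, 15], [−15, −8]]
C^3 = [[−17, 36], [−36, −53]]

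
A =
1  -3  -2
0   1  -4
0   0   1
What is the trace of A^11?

3

A = I + N where N = [[0, -3, -2], [0, 0, -4], [0, 0, 0]] is strictly upper-triangular, so N^3 = 0.
(I + N)^11 = I + 11·N + 55·N^2 = [[1, -33, 638], [0, 1, -44], [0, 0, 1]].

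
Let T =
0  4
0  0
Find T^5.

[[0, 0], [0, 0]]

T is strictly triangular, hence nilpotent: T^2 = 0, so T^5 = 0.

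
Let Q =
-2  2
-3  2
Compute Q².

[[-2, 0], [0, -2]]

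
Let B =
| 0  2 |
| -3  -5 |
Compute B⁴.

[[-114, -130], [195, 211]]

tr B = -5 and det B = 6, so the characteristic polynomial is λ² − (-5)λ + (6) with roots -3 and -2.
Eigenvectors give P = [[-2, -1], [3, 1]] with P⁻¹ = [[1, 1], [-3, -2]], and B = P·diag(-3, -2)·P⁻¹.
Then B⁴ = P·diag(81, 16)·P⁻¹ = [[-162, -16], [243, 16]] · [[1, 1], [-3, -2]] = [[-114, -130], [195, 211]].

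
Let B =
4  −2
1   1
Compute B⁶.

[[1394, −1330], [665, −601]]

tr B = 5 and det B = 6, so the characteristic polynomial is λ² − (5)λ + (6) with roots 2 and 3.
Eigenvectors give P = [[1, 2], [1, 1]] with P⁻¹ = [[−1, 2], [1, −1]], and B = P·diag(2, 3)·P⁻¹.
Then B⁶ = P·diag(64, 729)·P⁻¹ = [[64, 1458], [64, 729]] · [[−1, 2], [1, −1]] = [[1394, −1330], [665, −601]].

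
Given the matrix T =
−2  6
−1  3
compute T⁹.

T² = T (a projection; rank 1, trace 1), so T⁹ = T.

[[−2, 6], [−1, 3]]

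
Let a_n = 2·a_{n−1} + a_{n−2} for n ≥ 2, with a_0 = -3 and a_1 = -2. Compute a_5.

-94

With companion matrix M = [[2, 1], [1, 0]], [a_n, a_{n−1}]ᵀ = M·[a_{n−1}, a_{n−2}]ᵀ, so [a_5, a_4]ᵀ = M⁴·[a_1, a_0]ᵀ.
M⁴ = [[29, 12], [12, 5]], giving [a_5, a_4]ᵀ = [[-94], [-39]].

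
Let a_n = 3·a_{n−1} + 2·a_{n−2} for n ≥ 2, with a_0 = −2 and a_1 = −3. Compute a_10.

With companion matrix Q = [[3, 2], [1, 0]], [a_n, a_{n−1}]ᵀ = Q·[a_{n−1}, a_{n−2}]ᵀ, so [a_10, a_9]ᵀ = Q⁹·[a_1, a_0]ᵀ.
Q⁹ = [[79647, 44726], [22363, 12558]], giving [a_10, a_9]ᵀ = [[−328393], [−92205]].

−328393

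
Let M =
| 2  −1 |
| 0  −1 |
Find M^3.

[[8, −3], [0, −1]]

M^2 = [[4, −1], [0, 1]]
M^3 = [[8, −3], [0, −1]]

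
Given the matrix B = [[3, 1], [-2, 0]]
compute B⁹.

tr B = 3 and det B = 2, so the characteristic polynomial is λ² − (3)λ + (2) with roots 1 and 2.
Eigenvectors give P = [[-1, -1], [2, 1]] with P⁻¹ = [[1, 1], [-2, -1]], and B = P·diag(1, 2)·P⁻¹.
Then B⁹ = P·diag(1, 512)·P⁻¹ = [[-1, -512], [2, 512]] · [[1, 1], [-2, -1]] = [[1023, 511], [-1022, -510]].

[[1023, 511], [-1022, -510]]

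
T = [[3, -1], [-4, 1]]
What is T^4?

T^2 = [[13, -4], [-16, 5]]
T^3 = [[55, -17], [-68, 21]]
T^4 = [[233, -72], [-288, 89]]

[[233, -72], [-288, 89]]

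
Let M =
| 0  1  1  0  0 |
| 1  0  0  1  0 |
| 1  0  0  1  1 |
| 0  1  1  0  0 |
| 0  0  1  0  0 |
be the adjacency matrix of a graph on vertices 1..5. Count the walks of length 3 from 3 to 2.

0

The number of length-3 walks from vertex 3 to vertex 2 is entry (3,2) of M^3, where M is the adjacency matrix.
M^2 = [[2, 0, 0, 2, 1], [0, 2, 2, 0, 0], [0, 2, 3, 0, 0], [2, 0, 0, 2, 1], [1, 0, 0, 1, 1]]
M^3 = [[0, 4, 5, 0, 0], [4, 0, 0, 4, 2], [5, 0, 0, 5, 3], [0, 4, 5, 0, 0], [0, 2, 3, 0, 0]]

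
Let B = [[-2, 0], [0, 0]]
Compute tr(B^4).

B^2 = [[4, 0], [0, 0]]
B^3 = [[-8, 0], [0, 0]]
B^4 = [[16, 0], [0, 0]]

16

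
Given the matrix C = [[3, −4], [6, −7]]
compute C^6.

[[−1455, 1456], [−2184, 2185]]

tr C = −4 and det C = 3, so the characteristic polynomial is λ² − (−4)λ + (3) with roots −3 and −1.
Eigenvectors give P = [[−2, 1], [−3, 1]] with P⁻¹ = [[1, −1], [3, −2]], and C = P·diag(−3, −1)·P⁻¹.
Then C^6 = P·diag(729, 1)·P⁻¹ = [[−1458, 1], [−2187, 1]] · [[1, −1], [3, −2]] = [[−1455, 1456], [−2184, 2185]].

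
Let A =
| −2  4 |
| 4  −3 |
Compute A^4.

[[800, −900], [−900, 1025]]

A^2 = [[20, −20], [−20, 25]]
A^3 = [[−120, 140], [140, −155]]
A^4 = [[800, −900], [−900, 1025]]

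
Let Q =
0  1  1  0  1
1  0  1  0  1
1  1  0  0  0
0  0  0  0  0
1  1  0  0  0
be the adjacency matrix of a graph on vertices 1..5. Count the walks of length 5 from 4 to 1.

0

The number of length-5 walks from vertex 4 to vertex 1 is entry (4,1) of Q⁵, where Q is the adjacency matrix.
Q² = [[3, 2, 1, 0, 1], [2, 3, 1, 0, 1], [1, 1, 2, 0, 2], [0, 0, 0, 0, 0], [1, 1, 2, 0, 2]]
Q³ = [[4, 5, 5, 0, 5], [5, 4, 5, 0, 5], [5, 5, 2, 0, 2], [0, 0, 0, 0, 0], [5, 5, 2, 0, 2]]
Q⁴ = [[15, 14, 9, 0, 9], [14, 15, 9, 0, 9], [9, 9, 10, 0, 10], [0, 0, 0, 0, 0], [9, 9, 10, 0, 10]]
Q⁵ = [[32, 33, 29, 0, 29], [33, 32, 29, 0, 29], [29, 29, 18, 0, 18], [0, 0, 0, 0, 0], [29, 29, 18, 0, 18]]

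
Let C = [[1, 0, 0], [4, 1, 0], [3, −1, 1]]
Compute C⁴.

[[1, 0, 0], [16, 1, 0], [−12, −4, 1]]

C = I + N where N = [[0, 0, 0], [4, 0, 0], [3, −1, 0]] is strictly lower-triangular, so N³ = 0.
(I + N)⁴ = I + 4·N + 6·N² = [[1, 0, 0], [16, 1, 0], [−12, −4, 1]].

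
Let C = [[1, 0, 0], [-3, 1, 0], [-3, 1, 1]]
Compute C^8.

[[1, 0, 0], [-24, 1, 0], [-108, 8, 1]]

C = I + N where N = [[0, 0, 0], [-3, 0, 0], [-3, 1, 0]] is strictly lower-triangular, so N^3 = 0.
(I + N)^8 = I + 8·N + 28·N^2 = [[1, 0, 0], [-24, 1, 0], [-108, 8, 1]].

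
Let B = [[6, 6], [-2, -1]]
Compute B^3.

[[84, 114], [-38, -49]]

tr B = 5 and det B = 6, so the characteristic polynomial is λ² − (5)λ + (6) with roots 2 and 3.
Eigenvectors give P = [[-3, -2], [2, 1]] with P⁻¹ = [[1, 2], [-2, -3]], and B = P·diag(2, 3)·P⁻¹.
Then B^3 = P·diag(8, 27)·P⁻¹ = [[-24, -54], [16, 27]] · [[1, 2], [-2, -3]] = [[84, 114], [-38, -49]].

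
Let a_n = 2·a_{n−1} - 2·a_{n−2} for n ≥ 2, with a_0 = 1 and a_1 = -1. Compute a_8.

With companion matrix B = [[2, -2], [1, 0]], [a_n, a_{n−1}]ᵀ = B·[a_{n−1}, a_{n−2}]ᵀ, so [a_8, a_7]ᵀ = B^7·[a_1, a_0]ᵀ.
B^7 = [[0, 16], [-8, 16]], giving [a_8, a_7]ᵀ = [[16], [24]].

16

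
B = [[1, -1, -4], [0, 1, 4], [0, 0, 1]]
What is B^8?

B = I + N where N = [[0, -1, -4], [0, 0, 4], [0, 0, 0]] is strictly upper-triangular, so N^3 = 0.
(I + N)^8 = I + 8·N + 28·N^2 = [[1, -8, -144], [0, 1, 32], [0, 0, 1]].

[[1, -8, -144], [0, 1, 32], [0, 0, 1]]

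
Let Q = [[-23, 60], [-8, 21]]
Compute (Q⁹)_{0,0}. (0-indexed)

tr Q = -2 and det Q = -3, so the characteristic polynomial is λ² − (-2)λ + (-3) with roots -3 and 1.
Eigenvectors give P = [[3, -5], [1, -2]] with P⁻¹ = [[2, -5], [1, -3]], and Q = P·diag(-3, 1)·P⁻¹.
Then Q⁹ = P·diag(-19683, 1)·P⁻¹ = [[-59049, -5], [-19683, -2]] · [[2, -5], [1, -3]] = [[-118103, 295260], [-39368, 98421]].

-118103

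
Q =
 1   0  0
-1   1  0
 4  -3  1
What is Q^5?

Q = I + N where N = [[0, 0, 0], [-1, 0, 0], [4, -3, 0]] is strictly lower-triangular, so N^3 = 0.
(I + N)^5 = I + 5·N + 10·N^2 = [[1, 0, 0], [-5, 1, 0], [50, -15, 1]].

[[1, 0, 0], [-5, 1, 0], [50, -15, 1]]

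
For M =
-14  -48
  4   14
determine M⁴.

tr M = 0 and det M = -4, so the characteristic polynomial is λ² − (0)λ + (-4) with roots 2 and -2.
Eigenvectors give P = [[-3, 4], [1, -1]] with P⁻¹ = [[1, 4], [1, 3]], and M = P·diag(2, -2)·P⁻¹.
Then M⁴ = P·diag(16, 16)·P⁻¹ = [[-48, 64], [16, -16]] · [[1, 4], [1, 3]] = [[16, 0], [0, 16]].

[[16, 0], [0, 16]]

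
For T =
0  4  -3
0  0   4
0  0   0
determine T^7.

T is strictly triangular, hence nilpotent: T^3 = 0, so T^7 = 0.

[[0, 0, 0], [0, 0, 0], [0, 0, 0]]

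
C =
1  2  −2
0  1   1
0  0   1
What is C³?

[[1, 6, 0], [0, 1, 3], [0, 0, 1]]

C = I + N where N = [[0, 2, −2], [0, 0, 1], [0, 0, 0]] is strictly upper-triangular, so N³ = 0.
(I + N)³ = I + 3·N + 3·N² = [[1, 6, 0], [0, 1, 3], [0, 0, 1]].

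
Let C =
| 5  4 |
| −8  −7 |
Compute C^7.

[[2189, 2188], [−4376, −4375]]

tr C = −2 and det C = −3, so the characteristic polynomial is λ² − (−2)λ + (−3) with roots 1 and −3.
Eigenvectors give P = [[−1, −1], [1, 2]] with P⁻¹ = [[−2, −1], [1, 1]], and C = P·diag(1, −3)·P⁻¹.
Then C^7 = P·diag(1, −2187)·P⁻¹ = [[−1, 2187], [1, −4374]] · [[−2, −1], [1, 1]] = [[2189, 2188], [−4376, −4375]].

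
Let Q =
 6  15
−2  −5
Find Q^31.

Q² = Q (a projection; rank 1, trace 1), so Q^31 = Q.

[[6, 15], [−2, −5]]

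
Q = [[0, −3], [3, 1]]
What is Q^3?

[[−9, 24], [−24, −17]]

Q^2 = [[−9, −3], [3, −8]]
Q^3 = [[−9, 24], [−24, −17]]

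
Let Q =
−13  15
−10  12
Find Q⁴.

[[211, −195], [130, −114]]

tr Q = −1 and det Q = −6, so the characteristic polynomial is λ² − (−1)λ + (−6) with roots −3 and 2.
Eigenvectors give P = [[3, −1], [2, −1]] with P⁻¹ = [[1, −1], [2, −3]], and Q = P·diag(−3, 2)·P⁻¹.
Then Q⁴ = P·diag(81, 16)·P⁻¹ = [[243, −16], [162, −16]] · [[1, −1], [2, −3]] = [[211, −195], [130, −114]].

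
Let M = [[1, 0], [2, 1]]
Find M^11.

M = I + N where N = [[0, 0], [2, 0]] is strictly lower-triangular, so N^2 = 0.
(I + N)^11 = I + 11·N = [[1, 0], [22, 1]].

[[1, 0], [22, 1]]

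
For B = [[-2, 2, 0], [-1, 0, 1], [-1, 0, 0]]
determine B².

[[2, -4, 2], [1, -2, 0], [2, -2, 0]]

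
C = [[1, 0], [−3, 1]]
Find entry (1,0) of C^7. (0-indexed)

−21

C = I + N where N = [[0, 0], [−3, 0]] is strictly lower-triangular, so N^2 = 0.
(I + N)^7 = I + 7·N = [[1, 0], [−21, 1]].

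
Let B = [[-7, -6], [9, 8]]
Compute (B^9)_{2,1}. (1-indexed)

1539

tr B = 1 and det B = -2, so the characteristic polynomial is λ² − (1)λ + (-2) with roots -1 and 2.
Eigenvectors give P = [[1, -2], [-1, 3]] with P⁻¹ = [[3, 2], [1, 1]], and B = P·diag(-1, 2)·P⁻¹.
Then B^9 = P·diag(-1, 512)·P⁻¹ = [[-1, -1024], [1, 1536]] · [[3, 2], [1, 1]] = [[-1027, -1026], [1539, 1538]].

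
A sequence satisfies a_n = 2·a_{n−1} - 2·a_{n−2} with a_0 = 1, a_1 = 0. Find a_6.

With companion matrix Q = [[2, -2], [1, 0]], [a_n, a_{n−1}]ᵀ = Q·[a_{n−1}, a_{n−2}]ᵀ, so [a_6, a_5]ᵀ = Q⁵·[a_1, a_0]ᵀ.
Q⁵ = [[-8, 8], [-4, 0]], giving [a_6, a_5]ᵀ = [[8], [0]].

8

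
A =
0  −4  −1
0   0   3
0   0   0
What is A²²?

A is strictly triangular, hence nilpotent: A³ = 0, so A²² = 0.

[[0, 0, 0], [0, 0, 0], [0, 0, 0]]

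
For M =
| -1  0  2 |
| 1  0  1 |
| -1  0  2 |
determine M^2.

[[-1, 0, 2], [-2, 0, 4], [-1, 0, 2]]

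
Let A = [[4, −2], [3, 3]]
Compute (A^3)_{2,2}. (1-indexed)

A^2 = [[10, −14], [21, 3]]
A^3 = [[−2, −62], [93, −33]]

−33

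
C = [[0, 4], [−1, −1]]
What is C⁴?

[[12, 28], [−7, 5]]

C² = [[−4, −4], [1, −3]]
C³ = [[4, −12], [3, 7]]
C⁴ = [[12, 28], [−7, 5]]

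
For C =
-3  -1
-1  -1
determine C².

[[10, 4], [4, 2]]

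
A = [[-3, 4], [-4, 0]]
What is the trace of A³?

117

A² = [[-7, -12], [12, -16]]
A³ = [[69, -28], [28, 48]]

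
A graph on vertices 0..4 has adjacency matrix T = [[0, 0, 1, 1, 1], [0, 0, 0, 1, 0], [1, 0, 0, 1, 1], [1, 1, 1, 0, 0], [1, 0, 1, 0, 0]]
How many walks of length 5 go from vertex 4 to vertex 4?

The number of length-5 walks from vertex 4 to vertex 4 is entry (4,4) of T⁵, where T is the adjacency matrix.
T² = [[3, 1, 2, 1, 1], [1, 1, 1, 0, 0], [2, 1, 3, 1, 1], [1, 0, 1, 3, 2], [1, 0, 1, 2, 2]]
T³ = [[4, 1, 5, 6, 5], [1, 0, 1, 3, 2], [5, 1, 4, 6, 5], [6, 3, 6, 2, 2], [5, 2, 5, 2, 2]]
T⁴ = [[16, 6, 15, 10, 9], [6, 3, 6, 2, 2], [15, 6, 16, 10, 9], [10, 2, 10, 15, 12], [9, 2, 9, 12, 10]]
T⁵ = [[34, 10, 35, 37, 31], [10, 2, 10, 15, 12], [35, 10, 34, 37, 31], [37, 15, 37, 22, 20], [31, 12, 31, 20, 18]]

18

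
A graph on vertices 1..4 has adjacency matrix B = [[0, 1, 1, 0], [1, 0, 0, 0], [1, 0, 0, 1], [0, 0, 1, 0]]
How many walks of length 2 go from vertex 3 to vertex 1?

The number of length-2 walks from vertex 3 to vertex 1 is entry (3,1) of B^2, where B is the adjacency matrix.
B^2 = [[2, 0, 0, 1], [0, 1, 1, 0], [0, 1, 2, 0], [1, 0, 0, 1]]

0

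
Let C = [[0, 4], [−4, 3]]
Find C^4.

C^2 = [[−16, 12], [−12, −7]]
C^3 = [[−48, −28], [28, −69]]
C^4 = [[112, −276], [276, −95]]

[[112, −276], [276, −95]]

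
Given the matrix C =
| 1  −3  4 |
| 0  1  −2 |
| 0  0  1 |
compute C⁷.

[[1, −21, 154], [0, 1, −14], [0, 0, 1]]

C = I + N where N = [[0, −3, 4], [0, 0, −2], [0, 0, 0]] is strictly upper-triangular, so N³ = 0.
(I + N)⁷ = I + 7·N + 21·N² = [[1, −21, 154], [0, 1, −14], [0, 0, 1]].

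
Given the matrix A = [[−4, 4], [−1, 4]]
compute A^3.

[[−48, 48], [−12, 48]]

A^2 = [[12, 0], [0, 12]]
A^3 = [[−48, 48], [−12, 48]]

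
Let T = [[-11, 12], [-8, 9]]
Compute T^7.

tr T = -2 and det T = -3, so the characteristic polynomial is λ² − (-2)λ + (-3) with roots -3 and 1.
Eigenvectors give P = [[-3, -1], [-2, -1]] with P⁻¹ = [[-1, 1], [2, -3]], and T = P·diag(-3, 1)·P⁻¹.
Then T^7 = P·diag(-2187, 1)·P⁻¹ = [[6561, -1], [4374, -1]] · [[-1, 1], [2, -3]] = [[-6563, 6564], [-4376, 4377]].

[[-6563, 6564], [-4376, 4377]]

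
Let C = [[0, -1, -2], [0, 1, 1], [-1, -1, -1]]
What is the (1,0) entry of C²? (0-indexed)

-1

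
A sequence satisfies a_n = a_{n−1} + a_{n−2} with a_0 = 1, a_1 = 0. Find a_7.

With companion matrix A = [[1, 1], [1, 0]], [a_n, a_{n−1}]ᵀ = A·[a_{n−1}, a_{n−2}]ᵀ, so [a_7, a_6]ᵀ = A^6·[a_1, a_0]ᵀ.
A^6 = [[13, 8], [8, 5]], giving [a_7, a_6]ᵀ = [[8], [5]].

8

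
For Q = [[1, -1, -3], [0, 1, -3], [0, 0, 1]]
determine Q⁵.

Q = I + N where N = [[0, -1, -3], [0, 0, -3], [0, 0, 0]] is strictly upper-triangular, so N³ = 0.
(I + N)⁵ = I + 5·N + 10·N² = [[1, -5, 15], [0, 1, -15], [0, 0, 1]].

[[1, -5, 15], [0, 1, -15], [0, 0, 1]]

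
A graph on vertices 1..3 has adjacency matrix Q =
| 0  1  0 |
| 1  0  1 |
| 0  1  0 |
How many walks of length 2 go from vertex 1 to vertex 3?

1

The number of length-2 walks from vertex 1 to vertex 3 is entry (1,3) of Q^2, where Q is the adjacency matrix.
Q^2 = [[1, 0, 1], [0, 2, 0], [1, 0, 1]]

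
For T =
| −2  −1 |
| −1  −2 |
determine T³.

[[−14, −13], [−13, −14]]

T² = [[5, 4], [4, 5]]
T³ = [[−14, −13], [−13, −14]]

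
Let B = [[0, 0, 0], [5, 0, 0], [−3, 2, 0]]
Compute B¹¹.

[[0, 0, 0], [0, 0, 0], [0, 0, 0]]

B is strictly triangular, hence nilpotent: B³ = 0, so B¹¹ = 0.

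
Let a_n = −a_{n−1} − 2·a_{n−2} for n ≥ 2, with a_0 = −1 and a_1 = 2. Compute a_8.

20

With companion matrix M = [[−1, −2], [1, 0]], [a_n, a_{n−1}]ᵀ = M·[a_{n−1}, a_{n−2}]ᵀ, so [a_8, a_7]ᵀ = M⁷·[a_1, a_0]ᵀ.
M⁷ = [[3, −14], [7, 10]], giving [a_8, a_7]ᵀ = [[20], [4]].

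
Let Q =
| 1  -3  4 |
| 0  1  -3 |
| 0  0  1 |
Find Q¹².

Q = I + N where N = [[0, -3, 4], [0, 0, -3], [0, 0, 0]] is strictly upper-triangular, so N³ = 0.
(I + N)¹² = I + 12·N + 66·N² = [[1, -36, 642], [0, 1, -36], [0, 0, 1]].

[[1, -36, 642], [0, 1, -36], [0, 0, 1]]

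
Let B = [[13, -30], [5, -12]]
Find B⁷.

tr B = 1 and det B = -6, so the characteristic polynomial is λ² − (1)λ + (-6) with roots -2 and 3.
Eigenvectors give P = [[2, 3], [1, 1]] with P⁻¹ = [[-1, 3], [1, -2]], and B = P·diag(-2, 3)·P⁻¹.
Then B⁷ = P·diag(-128, 2187)·P⁻¹ = [[-256, 6561], [-128, 2187]] · [[-1, 3], [1, -2]] = [[6817, -13890], [2315, -4758]].

[[6817, -13890], [2315, -4758]]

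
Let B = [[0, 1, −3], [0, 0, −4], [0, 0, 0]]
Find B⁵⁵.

B is strictly triangular, hence nilpotent: B³ = 0, so B⁵⁵ = 0.

[[0, 0, 0], [0, 0, 0], [0, 0, 0]]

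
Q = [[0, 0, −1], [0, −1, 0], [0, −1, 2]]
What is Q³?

[[0, 1, −4], [0, −1, 0], [0, −3, 8]]

Q² = [[0, 1, −2], [0, 1, 0], [0, −1, 4]]
Q³ = [[0, 1, −4], [0, −1, 0], [0, −3, 8]]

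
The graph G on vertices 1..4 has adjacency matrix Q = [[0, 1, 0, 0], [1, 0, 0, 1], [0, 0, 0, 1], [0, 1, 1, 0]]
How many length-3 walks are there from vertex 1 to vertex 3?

1

The number of length-3 walks from vertex 1 to vertex 3 is entry (1,3) of Q^3, where Q is the adjacency matrix.
Q^2 = [[1, 0, 0, 1], [0, 2, 1, 0], [0, 1, 1, 0], [1, 0, 0, 2]]
Q^3 = [[0, 2, 1, 0], [2, 0, 0, 3], [1, 0, 0, 2], [0, 3, 2, 0]]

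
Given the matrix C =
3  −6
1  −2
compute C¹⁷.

C² = C (a projection; rank 1, trace 1), so C¹⁷ = C.

[[3, −6], [1, −2]]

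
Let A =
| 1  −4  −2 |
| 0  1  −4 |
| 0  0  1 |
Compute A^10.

A = I + N where N = [[0, −4, −2], [0, 0, −4], [0, 0, 0]] is strictly upper-triangular, so N^3 = 0.
(I + N)^10 = I + 10·N + 45·N^2 = [[1, −40, 700], [0, 1, −40], [0, 0, 1]].

[[1, −40, 700], [0, 1, −40], [0, 0, 1]]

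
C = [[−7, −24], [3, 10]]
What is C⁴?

tr C = 3 and det C = 2, so the characteristic polynomial is λ² − (3)λ + (2) with roots 2 and 1.
Eigenvectors give P = [[−8, −3], [3, 1]] with P⁻¹ = [[1, 3], [−3, −8]], and C = P·diag(2, 1)·P⁻¹.
Then C⁴ = P·diag(16, 1)·P⁻¹ = [[−128, −3], [48, 1]] · [[1, 3], [−3, −8]] = [[−119, −360], [45, 136]].

[[−119, −360], [45, 136]]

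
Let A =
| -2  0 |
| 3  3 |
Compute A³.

[[-8, 0], [21, 27]]

A² = [[4, 0], [3, 9]]
A³ = [[-8, 0], [21, 27]]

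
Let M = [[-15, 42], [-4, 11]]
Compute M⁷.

tr M = -4 and det M = 3, so the characteristic polynomial is λ² − (-4)λ + (3) with roots -3 and -1.
Eigenvectors give P = [[7, -3], [2, -1]] with P⁻¹ = [[1, -3], [2, -7]], and M = P·diag(-3, -1)·P⁻¹.
Then M⁷ = P·diag(-2187, -1)·P⁻¹ = [[-15309, 3], [-4374, 1]] · [[1, -3], [2, -7]] = [[-15303, 45906], [-4372, 13115]].

[[-15303, 45906], [-4372, 13115]]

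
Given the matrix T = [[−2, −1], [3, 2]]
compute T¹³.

T² = I (check: tr T = 0 and det T = −1), so T¹³ = T since 13 is odd.

[[−2, −1], [3, 2]]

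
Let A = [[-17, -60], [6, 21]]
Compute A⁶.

tr A = 4 and det A = 3, so the characteristic polynomial is λ² − (4)λ + (3) with roots 1 and 3.
Eigenvectors give P = [[10, 3], [-3, -1]] with P⁻¹ = [[1, 3], [-3, -10]], and A = P·diag(1, 3)·P⁻¹.
Then A⁶ = P·diag(1, 729)·P⁻¹ = [[10, 2187], [-3, -729]] · [[1, 3], [-3, -10]] = [[-6551, -21840], [2184, 7281]].

[[-6551, -21840], [2184, 7281]]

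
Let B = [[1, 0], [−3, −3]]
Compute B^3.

[[1, 0], [−21, −27]]

B^2 = [[1, 0], [6, 9]]
B^3 = [[1, 0], [−21, −27]]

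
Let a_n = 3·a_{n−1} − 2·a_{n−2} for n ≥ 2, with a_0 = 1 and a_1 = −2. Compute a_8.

−764

With companion matrix M = [[3, −2], [1, 0]], [a_n, a_{n−1}]ᵀ = M·[a_{n−1}, a_{n−2}]ᵀ, so [a_8, a_7]ᵀ = M^7·[a_1, a_0]ᵀ.
M^7 = [[255, −254], [127, −126]], giving [a_8, a_7]ᵀ = [[−764], [−380]].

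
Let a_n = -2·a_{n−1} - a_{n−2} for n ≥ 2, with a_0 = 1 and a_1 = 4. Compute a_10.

With companion matrix Q = [[-2, -1], [1, 0]], [a_n, a_{n−1}]ᵀ = Q·[a_{n−1}, a_{n−2}]ᵀ, so [a_10, a_9]ᵀ = Q⁹·[a_1, a_0]ᵀ.
Q⁹ = [[-10, -9], [9, 8]], giving [a_10, a_9]ᵀ = [[-49], [44]].

-49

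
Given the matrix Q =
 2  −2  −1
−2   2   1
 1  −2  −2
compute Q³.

[[24, −22, −9], [−24, 22, 9], [13, −14, −8]]

Q² = [[7, −6, −2], [−7, 6, 2], [4, −2, 1]]
Q³ = [[24, −22, −9], [−24, 22, 9], [13, −14, −8]]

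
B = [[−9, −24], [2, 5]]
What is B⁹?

tr B = −4 and det B = 3, so the characteristic polynomial is λ² − (−4)λ + (3) with roots −3 and −1.
Eigenvectors give P = [[4, −3], [−1, 1]] with P⁻¹ = [[1, 3], [1, 4]], and B = P·diag(−3, −1)·P⁻¹.
Then B⁹ = P·diag(−19683, −1)·P⁻¹ = [[−78732, 3], [19683, −1]] · [[1, 3], [1, 4]] = [[−78729, −236184], [19682, 59045]].

[[−78729, −236184], [19682, 59045]]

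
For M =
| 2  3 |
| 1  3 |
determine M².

[[7, 15], [5, 12]]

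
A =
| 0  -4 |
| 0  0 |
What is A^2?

[[0, 0], [0, 0]]

A is strictly triangular, hence nilpotent: A^2 = 0, so A^2 = 0.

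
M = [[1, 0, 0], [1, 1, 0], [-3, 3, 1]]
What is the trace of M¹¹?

M = I + N where N = [[0, 0, 0], [1, 0, 0], [-3, 3, 0]] is strictly lower-triangular, so N³ = 0.
(I + N)¹¹ = I + 11·N + 55·N² = [[1, 0, 0], [11, 1, 0], [132, 33, 1]].

3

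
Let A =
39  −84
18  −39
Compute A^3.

[[351, −756], [162, −351]]

tr A = 0 and det A = −9, so the characteristic polynomial is λ² − (0)λ + (−9) with roots −3 and 3.
Eigenvectors give P = [[−2, −7], [−1, −3]] with P⁻¹ = [[3, −7], [−1, 2]], and A = P·diag(−3, 3)·P⁻¹.
Then A^3 = P·diag(−27, 27)·P⁻¹ = [[54, −189], [27, −81]] · [[3, −7], [−1, 2]] = [[351, −756], [162, −351]].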